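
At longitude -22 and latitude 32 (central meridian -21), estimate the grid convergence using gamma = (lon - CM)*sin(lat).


gamma = (-22 - -21) * sin(32) = -1 * 0.529919 = -0.53 degrees

-0.53 degrees


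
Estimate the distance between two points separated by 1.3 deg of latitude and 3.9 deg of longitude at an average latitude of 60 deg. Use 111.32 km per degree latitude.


dlat_km = 1.3 * 111.32 = 144.716
dlon_km = 3.9 * 111.32 * cos(60) ≈ 217.074
dist = sqrt(144.716^2 + 217.074^2) ≈ 260.9 km

260.9 km


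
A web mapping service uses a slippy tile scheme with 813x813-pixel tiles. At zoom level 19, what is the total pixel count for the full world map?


tiles per axis = 2^19 = 524288
total tiles = 524288^2 = 274877906944
pixels per axis = 524288 * 813 = 426246144
total pixels = 426246144^2 = 181685775274868736

181685775274868736 pixels


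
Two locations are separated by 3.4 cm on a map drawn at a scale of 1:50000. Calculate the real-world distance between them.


ground = 3.4 cm * 50000 / 100 = 1700.0 m = 1.7 km

1.7 km


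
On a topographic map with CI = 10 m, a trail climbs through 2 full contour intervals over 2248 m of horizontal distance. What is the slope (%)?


elevation change = 2 * 10 = 20 m
slope = 20 / 2248 * 100 = 0.9%

0.9%


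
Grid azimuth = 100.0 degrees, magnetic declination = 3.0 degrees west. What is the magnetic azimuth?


magnetic azimuth = grid azimuth - declination (east +ve)
mag_az = 100.0 - -3.0 = 103.0 degrees

103.0 degrees


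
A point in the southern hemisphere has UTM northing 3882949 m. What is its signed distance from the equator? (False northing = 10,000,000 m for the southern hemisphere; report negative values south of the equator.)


For southern: actual = 3882949 - 10000000 = -6117051 m

-6117051 m


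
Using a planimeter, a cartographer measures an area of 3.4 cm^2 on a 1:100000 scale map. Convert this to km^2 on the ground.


ground_area = 3.4 * (100000/100)^2 = 3400000.0 m^2 = 3.4 km^2

3.4 km^2


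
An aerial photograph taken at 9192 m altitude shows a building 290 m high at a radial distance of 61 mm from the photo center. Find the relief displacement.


d = h * r / H = 290 * 61 / 9192 = 1.92 mm

1.92 mm


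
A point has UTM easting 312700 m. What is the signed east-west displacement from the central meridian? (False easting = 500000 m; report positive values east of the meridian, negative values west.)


displacement = 312700 - 500000 = -187300 m

-187300 m


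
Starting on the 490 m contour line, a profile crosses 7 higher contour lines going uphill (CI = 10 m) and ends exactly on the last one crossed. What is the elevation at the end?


elevation = 490 + 7 * 10 = 560 m

560 m


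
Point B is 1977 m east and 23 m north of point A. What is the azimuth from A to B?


az = atan2(1977, 23) = 89.3 deg
adjusted to 0-360: 89.3 degrees

89.3 degrees


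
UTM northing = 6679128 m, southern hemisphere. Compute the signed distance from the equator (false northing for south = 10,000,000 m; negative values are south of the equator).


For southern: actual = 6679128 - 10000000 = -3320872 m

-3320872 m


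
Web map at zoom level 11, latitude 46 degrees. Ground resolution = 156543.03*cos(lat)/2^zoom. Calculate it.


res = 156543.03 * cos(46) / 2^11 = 156543.03 * 0.69465837 / 2048 = 53.1 m/pixel

53.1 m/pixel


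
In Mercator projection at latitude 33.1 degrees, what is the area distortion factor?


area_distortion = 1/cos^2(33.1) = 1.425

1.425


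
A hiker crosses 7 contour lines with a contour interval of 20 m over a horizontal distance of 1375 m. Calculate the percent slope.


elevation change = 7 * 20 = 140 m
slope = 140 / 1375 * 100 = 10.2%

10.2%


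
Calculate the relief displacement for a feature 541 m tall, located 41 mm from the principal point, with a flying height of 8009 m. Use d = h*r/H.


d = h * r / H = 541 * 41 / 8009 = 2.77 mm

2.77 mm


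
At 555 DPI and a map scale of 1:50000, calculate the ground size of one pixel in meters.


pixel_cm = 2.54 / 555 ≈ 0.004577 cm
ground = pixel_cm * 50000 / 100 = 2.54 * 50000 / (555 * 100) = 127000 / 55500 ≈ 2.29 m

2.29 m


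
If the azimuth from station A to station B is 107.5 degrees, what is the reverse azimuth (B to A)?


back azimuth = (107.5 + 180) mod 360 = 287.5 degrees

287.5 degrees


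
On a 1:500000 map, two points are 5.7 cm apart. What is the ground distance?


ground = 5.7 cm * 500000 / 100 = 28500.0 m = 28.5 km

28.5 km


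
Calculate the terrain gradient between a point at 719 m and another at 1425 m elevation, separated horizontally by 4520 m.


gradient = (1425 - 719) / 4520 = 706 / 4520 = 0.1562

0.1562


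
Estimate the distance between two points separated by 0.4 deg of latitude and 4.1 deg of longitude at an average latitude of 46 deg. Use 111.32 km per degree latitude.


dlat_km = 0.4 * 111.32 = 44.528
dlon_km = 4.1 * 111.32 * cos(46) ≈ 317.05
dist = sqrt(44.528^2 + 317.05^2) ≈ 320.2 km

320.2 km


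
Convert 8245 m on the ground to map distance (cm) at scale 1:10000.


map_cm = 8245 * 100 / 10000 = 82.45 cm

82.45 cm


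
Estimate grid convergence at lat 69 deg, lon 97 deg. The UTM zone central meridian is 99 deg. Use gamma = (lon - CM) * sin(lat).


gamma = (97 - 99) * sin(69) = -2 * 0.93358 = -1.867 degrees

-1.867 degrees


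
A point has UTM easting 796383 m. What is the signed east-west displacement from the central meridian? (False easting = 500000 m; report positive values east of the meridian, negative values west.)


displacement = 796383 - 500000 = 296383 m

296383 m


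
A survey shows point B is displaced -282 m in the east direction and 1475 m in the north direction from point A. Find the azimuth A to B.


az = atan2(-282, 1475) = -10.8 deg
adjusted to 0-360: 349.2 degrees

349.2 degrees


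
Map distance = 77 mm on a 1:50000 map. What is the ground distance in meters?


ground = 77 mm * 50000 / 1000 = 3850.0 m

3850.0 m


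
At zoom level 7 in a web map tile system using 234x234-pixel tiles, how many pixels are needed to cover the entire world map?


tiles per axis = 2^7 = 128
total tiles = 128^2 = 16384
pixels per axis = 128 * 234 = 29952
total pixels = 29952^2 = 897122304

897122304 pixels


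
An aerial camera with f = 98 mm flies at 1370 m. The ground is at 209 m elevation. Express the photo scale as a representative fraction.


scale = f / (H - h) = 98 mm / 1161 m = 98 / 1161000 = 1:11847

1:11847


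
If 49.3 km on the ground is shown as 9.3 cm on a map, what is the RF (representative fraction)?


ground = 49.3 km = 4930000 cm; RF denominator = ground / map = 4930000 / 9.3 ≈ 530108; RF = 1:530108

1:530108


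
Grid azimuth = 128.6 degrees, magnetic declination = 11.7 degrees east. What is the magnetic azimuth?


magnetic azimuth = grid azimuth - declination (east +ve)
mag_az = 128.6 - 11.7 = 116.9 degrees

116.9 degrees


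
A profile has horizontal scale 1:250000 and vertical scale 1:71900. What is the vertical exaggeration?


VE = horizontal_scale / vertical_scale = 250000 / 71900 ≈ 3.5

3.5x


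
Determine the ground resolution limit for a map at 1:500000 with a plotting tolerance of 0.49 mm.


ground = 0.49 mm * 500000 / 1000 = 245.0 m

245.0 m


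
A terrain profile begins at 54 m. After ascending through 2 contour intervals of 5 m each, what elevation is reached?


elevation = 54 + 2 * 5 = 64 m

64 m


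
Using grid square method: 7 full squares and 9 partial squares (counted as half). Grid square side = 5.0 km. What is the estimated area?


effective squares = 7 + 9 * 0.5 = 11.5
area = 11.5 * 25.0 = 287.5 km^2

287.5 km^2


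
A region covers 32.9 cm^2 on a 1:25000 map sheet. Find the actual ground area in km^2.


ground_area = 32.9 * (25000/100)^2 = 2056250.0 m^2 = 2.05625 km^2 ≈ 2.056 km^2

2.056 km^2


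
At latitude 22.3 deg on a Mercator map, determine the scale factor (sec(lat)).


SF = 1 / cos(22.3) = 1 / 0.92521 = 1.081

1.081


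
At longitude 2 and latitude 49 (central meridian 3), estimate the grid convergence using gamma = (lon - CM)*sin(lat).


gamma = (2 - 3) * sin(49) = -1 * 0.75471 = -0.755 degrees

-0.755 degrees


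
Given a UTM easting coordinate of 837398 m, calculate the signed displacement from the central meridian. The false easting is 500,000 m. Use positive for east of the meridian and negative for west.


displacement = 837398 - 500000 = 337398 m

337398 m


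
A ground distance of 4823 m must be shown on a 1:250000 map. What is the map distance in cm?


map_cm = 4823 * 100 / 250000 = 1.9292 cm ≈ 1.93 cm

1.93 cm


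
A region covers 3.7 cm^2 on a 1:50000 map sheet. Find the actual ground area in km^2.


ground_area = 3.7 * (50000/100)^2 = 925000.0 m^2 = 0.925 km^2

0.925 km^2


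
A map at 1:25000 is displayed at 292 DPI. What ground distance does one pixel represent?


pixel_cm = 2.54 / 292 ≈ 0.008699 cm
ground = pixel_cm * 25000 / 100 = 2.54 * 25000 / (292 * 100) = 63500 / 29200 ≈ 2.17 m

2.17 m


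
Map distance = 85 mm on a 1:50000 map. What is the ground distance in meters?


ground = 85 mm * 50000 / 1000 = 4250.0 m

4250.0 m


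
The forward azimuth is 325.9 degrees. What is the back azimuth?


back azimuth = (325.9 + 180) mod 360 = 145.9 degrees

145.9 degrees


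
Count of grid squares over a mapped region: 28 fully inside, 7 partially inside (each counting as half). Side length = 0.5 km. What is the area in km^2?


effective squares = 28 + 7 * 0.5 = 31.5
area = 31.5 * 0.25 = 7.875 km^2

7.875 km^2


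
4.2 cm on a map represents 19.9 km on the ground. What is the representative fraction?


ground = 19.9 km = 1990000 cm; RF denominator = ground / map = 1990000 / 4.2 ≈ 473810; RF = 1:473810

1:473810


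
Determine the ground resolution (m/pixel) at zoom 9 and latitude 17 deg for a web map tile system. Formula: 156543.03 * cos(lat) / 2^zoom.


res = 156543.03 * cos(17) / 2^9 = 156543.03 * 0.95630476 / 512 = 292.39 m/pixel

292.39 m/pixel


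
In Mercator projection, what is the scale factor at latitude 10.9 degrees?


SF = 1 / cos(10.9) = 1 / 0.981959 = 1.018

1.018


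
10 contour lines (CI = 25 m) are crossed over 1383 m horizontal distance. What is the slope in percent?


elevation change = 10 * 25 = 250 m
slope = 250 / 1383 * 100 = 18.1%

18.1%


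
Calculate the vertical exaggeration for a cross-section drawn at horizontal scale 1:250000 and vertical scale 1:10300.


VE = horizontal_scale / vertical_scale = 250000 / 10300 ≈ 24.3

24.3x


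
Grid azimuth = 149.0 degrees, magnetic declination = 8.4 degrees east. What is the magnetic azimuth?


magnetic azimuth = grid azimuth - declination (east +ve)
mag_az = 149.0 - 8.4 = 140.6 degrees

140.6 degrees


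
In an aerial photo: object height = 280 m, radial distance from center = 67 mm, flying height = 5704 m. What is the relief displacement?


d = h * r / H = 280 * 67 / 5704 = 3.29 mm

3.29 mm


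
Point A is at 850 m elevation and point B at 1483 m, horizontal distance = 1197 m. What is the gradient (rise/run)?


gradient = (1483 - 850) / 1197 = 633 / 1197 = 0.5288

0.5288


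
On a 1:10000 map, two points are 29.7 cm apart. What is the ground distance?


ground = 29.7 cm * 10000 / 100 = 2970.0 m = 2.97 km

2.97 km


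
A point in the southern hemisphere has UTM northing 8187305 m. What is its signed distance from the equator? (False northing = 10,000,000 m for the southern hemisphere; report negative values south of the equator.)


For southern: actual = 8187305 - 10000000 = -1812695 m

-1812695 m


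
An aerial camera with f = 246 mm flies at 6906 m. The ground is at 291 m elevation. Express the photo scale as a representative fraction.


scale = f / (H - h) = 246 mm / 6615 m = 246 / 6615000 = 1:26890

1:26890


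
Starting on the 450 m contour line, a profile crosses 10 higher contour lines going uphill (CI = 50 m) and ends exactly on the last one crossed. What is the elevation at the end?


elevation = 450 + 10 * 50 = 950 m

950 m


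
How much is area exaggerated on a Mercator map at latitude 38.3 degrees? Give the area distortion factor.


area_distortion = 1/cos^2(38.3) = 1.624

1.624


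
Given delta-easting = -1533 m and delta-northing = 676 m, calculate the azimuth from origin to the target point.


az = atan2(-1533, 676) = -66.2 deg
adjusted to 0-360: 293.8 degrees

293.8 degrees


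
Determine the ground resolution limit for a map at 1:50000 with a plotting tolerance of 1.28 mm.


ground = 1.28 mm * 50000 / 1000 = 64.0 m

64.0 m


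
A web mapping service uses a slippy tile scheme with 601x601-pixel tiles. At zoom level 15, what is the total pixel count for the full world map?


tiles per axis = 2^15 = 32768
total tiles = 32768^2 = 1073741824
pixels per axis = 32768 * 601 = 19693568
total pixels = 19693568^2 = 387836620570624

387836620570624 pixels


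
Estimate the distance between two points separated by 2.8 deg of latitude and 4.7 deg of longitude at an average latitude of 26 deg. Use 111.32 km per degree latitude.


dlat_km = 2.8 * 111.32 = 311.696
dlon_km = 4.7 * 111.32 * cos(26) ≈ 470.253
dist = sqrt(311.696^2 + 470.253^2) ≈ 564.2 km

564.2 km


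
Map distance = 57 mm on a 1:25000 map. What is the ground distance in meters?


ground = 57 mm * 25000 / 1000 = 1425.0 m

1425.0 m


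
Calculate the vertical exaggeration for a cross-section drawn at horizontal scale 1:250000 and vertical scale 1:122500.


VE = horizontal_scale / vertical_scale = 250000 / 122500 ≈ 2.0

2.0x


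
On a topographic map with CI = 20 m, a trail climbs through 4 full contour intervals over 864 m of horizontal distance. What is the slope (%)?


elevation change = 4 * 20 = 80 m
slope = 80 / 864 * 100 = 9.3%

9.3%


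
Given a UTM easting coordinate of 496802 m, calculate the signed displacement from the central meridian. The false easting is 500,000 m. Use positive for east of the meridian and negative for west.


displacement = 496802 - 500000 = -3198 m

-3198 m


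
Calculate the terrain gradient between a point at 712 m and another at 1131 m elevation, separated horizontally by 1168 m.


gradient = (1131 - 712) / 1168 = 419 / 1168 = 0.3587

0.3587


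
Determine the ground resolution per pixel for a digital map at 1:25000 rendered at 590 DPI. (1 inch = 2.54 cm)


pixel_cm = 2.54 / 590 ≈ 0.004305 cm
ground = pixel_cm * 25000 / 100 = 2.54 * 25000 / (590 * 100) = 63500 / 59000 ≈ 1.08 m

1.08 m


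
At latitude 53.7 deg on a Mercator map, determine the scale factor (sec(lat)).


SF = 1 / cos(53.7) = 1 / 0.592013 = 1.689

1.689


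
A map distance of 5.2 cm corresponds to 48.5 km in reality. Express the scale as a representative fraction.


ground = 48.5 km = 4850000 cm; RF denominator = ground / map = 4850000 / 5.2 ≈ 932692; RF = 1:932692

1:932692


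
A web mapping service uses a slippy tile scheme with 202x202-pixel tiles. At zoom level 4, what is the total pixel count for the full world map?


tiles per axis = 2^4 = 16
total tiles = 16^2 = 256
pixels per axis = 16 * 202 = 3232
total pixels = 3232^2 = 10445824

10445824 pixels


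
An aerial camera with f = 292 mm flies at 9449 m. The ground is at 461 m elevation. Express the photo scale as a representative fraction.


scale = f / (H - h) = 292 mm / 8988 m = 292 / 8988000 = 1:30781

1:30781


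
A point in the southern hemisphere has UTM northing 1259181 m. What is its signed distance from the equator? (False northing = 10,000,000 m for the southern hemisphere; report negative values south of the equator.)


For southern: actual = 1259181 - 10000000 = -8740819 m

-8740819 m


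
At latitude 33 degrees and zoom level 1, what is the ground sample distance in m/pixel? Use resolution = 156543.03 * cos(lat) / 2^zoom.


res = 156543.03 * cos(33) / 2^1 = 156543.03 * 0.83867057 / 2 = 65644.02 m/pixel

65644.02 m/pixel


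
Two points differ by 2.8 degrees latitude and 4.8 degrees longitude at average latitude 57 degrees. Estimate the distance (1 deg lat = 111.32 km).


dlat_km = 2.8 * 111.32 = 311.696
dlon_km = 4.8 * 111.32 * cos(57) ≈ 291.02
dist = sqrt(311.696^2 + 291.02^2) ≈ 426.4 km

426.4 km


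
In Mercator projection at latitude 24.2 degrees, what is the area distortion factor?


area_distortion = 1/cos^2(24.2) = 1.202

1.202


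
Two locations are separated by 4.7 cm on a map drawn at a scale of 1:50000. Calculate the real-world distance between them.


ground = 4.7 cm * 50000 / 100 = 2350.0 m = 2.35 km

2.35 km


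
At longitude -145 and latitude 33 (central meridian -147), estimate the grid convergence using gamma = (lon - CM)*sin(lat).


gamma = (-145 - -147) * sin(33) = 2 * 0.544639 = 1.089 degrees

1.089 degrees


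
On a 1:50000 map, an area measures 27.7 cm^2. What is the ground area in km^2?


ground_area = 27.7 * (50000/100)^2 = 6925000.0 m^2 = 6.925 km^2

6.925 km^2


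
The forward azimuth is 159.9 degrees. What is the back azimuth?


back azimuth = (159.9 + 180) mod 360 = 339.9 degrees

339.9 degrees


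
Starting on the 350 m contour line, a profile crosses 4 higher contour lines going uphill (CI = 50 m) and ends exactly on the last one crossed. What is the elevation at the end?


elevation = 350 + 4 * 50 = 550 m

550 m


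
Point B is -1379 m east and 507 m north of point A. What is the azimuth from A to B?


az = atan2(-1379, 507) = -69.8 deg
adjusted to 0-360: 290.2 degrees

290.2 degrees


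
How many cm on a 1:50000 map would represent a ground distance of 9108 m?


map_cm = 9108 * 100 / 50000 = 18.216 cm ≈ 18.22 cm

18.22 cm


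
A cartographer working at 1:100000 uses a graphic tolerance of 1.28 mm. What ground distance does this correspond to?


ground = 1.28 mm * 100000 / 1000 = 128.0 m

128.0 m


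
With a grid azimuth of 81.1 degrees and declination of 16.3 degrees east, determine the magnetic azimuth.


magnetic azimuth = grid azimuth - declination (east +ve)
mag_az = 81.1 - 16.3 = 64.8 degrees

64.8 degrees


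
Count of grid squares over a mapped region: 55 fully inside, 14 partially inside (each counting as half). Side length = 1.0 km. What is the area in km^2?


effective squares = 55 + 14 * 0.5 = 62.0
area = 62.0 * 1.0 = 62.0 km^2

62.0 km^2


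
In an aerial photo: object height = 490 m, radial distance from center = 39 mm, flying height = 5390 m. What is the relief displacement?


d = h * r / H = 490 * 39 / 5390 = 3.55 mm

3.55 mm


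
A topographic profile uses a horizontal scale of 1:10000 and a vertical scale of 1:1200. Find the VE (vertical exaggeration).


VE = horizontal_scale / vertical_scale = 10000 / 1200 ≈ 8.3

8.3x


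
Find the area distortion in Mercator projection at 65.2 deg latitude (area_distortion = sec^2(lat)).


area_distortion = 1/cos^2(65.2) = 5.684

5.684


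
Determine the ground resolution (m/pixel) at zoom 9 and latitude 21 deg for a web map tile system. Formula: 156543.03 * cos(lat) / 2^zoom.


res = 156543.03 * cos(21) / 2^9 = 156543.03 * 0.93358043 / 512 = 285.44 m/pixel

285.44 m/pixel


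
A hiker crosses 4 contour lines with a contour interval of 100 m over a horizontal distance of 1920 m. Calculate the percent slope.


elevation change = 4 * 100 = 400 m
slope = 400 / 1920 * 100 = 20.8%

20.8%


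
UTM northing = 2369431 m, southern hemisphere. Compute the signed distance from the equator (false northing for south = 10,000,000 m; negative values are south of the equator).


For southern: actual = 2369431 - 10000000 = -7630569 m

-7630569 m


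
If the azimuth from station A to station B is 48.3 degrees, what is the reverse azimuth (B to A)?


back azimuth = (48.3 + 180) mod 360 = 228.3 degrees

228.3 degrees


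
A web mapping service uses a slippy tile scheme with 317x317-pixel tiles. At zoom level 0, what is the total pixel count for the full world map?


tiles per axis = 2^0 = 1
total tiles = 1^2 = 1
pixels per axis = 1 * 317 = 317
total pixels = 317^2 = 100489

100489 pixels


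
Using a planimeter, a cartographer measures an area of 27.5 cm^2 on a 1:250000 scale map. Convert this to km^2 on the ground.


ground_area = 27.5 * (250000/100)^2 = 171875000.0 m^2 = 171.875 km^2

171.875 km^2


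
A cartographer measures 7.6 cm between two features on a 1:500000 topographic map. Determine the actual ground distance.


ground = 7.6 cm * 500000 / 100 = 38000.0 m = 38.0 km

38.0 km


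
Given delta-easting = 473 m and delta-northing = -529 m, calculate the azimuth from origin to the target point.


az = atan2(473, -529) = 138.2 deg
adjusted to 0-360: 138.2 degrees

138.2 degrees


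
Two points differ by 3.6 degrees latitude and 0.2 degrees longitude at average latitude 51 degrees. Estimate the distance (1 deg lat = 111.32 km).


dlat_km = 3.6 * 111.32 = 400.752
dlon_km = 0.2 * 111.32 * cos(51) ≈ 14.011
dist = sqrt(400.752^2 + 14.011^2) ≈ 401.0 km

401.0 km


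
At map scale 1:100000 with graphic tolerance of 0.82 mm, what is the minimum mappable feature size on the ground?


ground = 0.82 mm * 100000 / 1000 = 82.0 m

82.0 m


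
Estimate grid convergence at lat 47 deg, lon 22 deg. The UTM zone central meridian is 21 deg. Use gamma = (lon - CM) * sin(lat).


gamma = (22 - 21) * sin(47) = 1 * 0.731354 = 0.731 degrees

0.731 degrees


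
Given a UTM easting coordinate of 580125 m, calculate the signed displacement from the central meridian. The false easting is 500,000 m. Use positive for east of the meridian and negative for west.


displacement = 580125 - 500000 = 80125 m

80125 m


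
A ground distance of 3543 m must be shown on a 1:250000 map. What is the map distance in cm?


map_cm = 3543 * 100 / 250000 = 1.4172 cm ≈ 1.42 cm

1.42 cm


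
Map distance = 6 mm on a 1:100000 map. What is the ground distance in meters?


ground = 6 mm * 100000 / 1000 = 600.0 m

600.0 m


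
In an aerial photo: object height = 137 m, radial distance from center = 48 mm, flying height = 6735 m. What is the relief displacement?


d = h * r / H = 137 * 48 / 6735 = 0.98 mm

0.98 mm


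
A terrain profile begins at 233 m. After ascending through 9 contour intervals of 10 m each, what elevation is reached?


elevation = 233 + 9 * 10 = 323 m

323 m


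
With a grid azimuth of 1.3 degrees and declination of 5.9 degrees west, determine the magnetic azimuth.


magnetic azimuth = grid azimuth - declination (east +ve)
mag_az = 1.3 - -5.9 = 7.2 degrees

7.2 degrees


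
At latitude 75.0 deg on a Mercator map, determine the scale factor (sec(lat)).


SF = 1 / cos(75.0) = 1 / 0.258819 = 3.864

3.864


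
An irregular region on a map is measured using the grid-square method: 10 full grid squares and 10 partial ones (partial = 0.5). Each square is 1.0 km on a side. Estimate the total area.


effective squares = 10 + 10 * 0.5 = 15.0
area = 15.0 * 1.0 = 15.0 km^2

15.0 km^2


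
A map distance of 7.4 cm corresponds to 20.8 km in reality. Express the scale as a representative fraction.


ground = 20.8 km = 2080000 cm; RF denominator = ground / map = 2080000 / 7.4 ≈ 281081; RF = 1:281081

1:281081


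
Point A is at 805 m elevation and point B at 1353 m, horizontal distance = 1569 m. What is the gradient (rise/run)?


gradient = (1353 - 805) / 1569 = 548 / 1569 = 0.3493

0.3493


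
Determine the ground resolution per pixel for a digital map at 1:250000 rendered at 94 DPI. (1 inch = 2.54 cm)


pixel_cm = 2.54 / 94 ≈ 0.027021 cm
ground = pixel_cm * 250000 / 100 = 2.54 * 250000 / (94 * 100) = 635000 / 9400 ≈ 67.55 m

67.55 m


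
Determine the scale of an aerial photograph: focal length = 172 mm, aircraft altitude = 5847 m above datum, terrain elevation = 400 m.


scale = f / (H - h) = 172 mm / 5447 m = 172 / 5447000 = 1:31669

1:31669


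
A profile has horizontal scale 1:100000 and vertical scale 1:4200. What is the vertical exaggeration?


VE = horizontal_scale / vertical_scale = 100000 / 4200 ≈ 23.8

23.8x


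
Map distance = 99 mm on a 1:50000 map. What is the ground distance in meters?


ground = 99 mm * 50000 / 1000 = 4950.0 m

4950.0 m


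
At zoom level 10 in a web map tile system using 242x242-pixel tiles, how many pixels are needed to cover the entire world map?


tiles per axis = 2^10 = 1024
total tiles = 1024^2 = 1048576
pixels per axis = 1024 * 242 = 247808
total pixels = 247808^2 = 61408804864

61408804864 pixels


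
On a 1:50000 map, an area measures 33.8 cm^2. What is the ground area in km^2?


ground_area = 33.8 * (50000/100)^2 = 8450000.0 m^2 = 8.45 km^2

8.45 km^2


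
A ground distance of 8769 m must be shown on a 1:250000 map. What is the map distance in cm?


map_cm = 8769 * 100 / 250000 = 3.5076 cm ≈ 3.51 cm

3.51 cm


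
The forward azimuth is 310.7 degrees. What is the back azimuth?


back azimuth = (310.7 + 180) mod 360 = 130.7 degrees

130.7 degrees


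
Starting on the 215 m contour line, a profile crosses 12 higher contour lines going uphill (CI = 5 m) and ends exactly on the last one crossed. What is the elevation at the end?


elevation = 215 + 12 * 5 = 275 m

275 m


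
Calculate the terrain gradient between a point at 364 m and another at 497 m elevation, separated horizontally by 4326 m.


gradient = (497 - 364) / 4326 = 133 / 4326 = 0.0307

0.0307


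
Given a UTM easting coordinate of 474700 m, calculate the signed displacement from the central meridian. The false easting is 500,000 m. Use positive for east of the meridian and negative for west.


displacement = 474700 - 500000 = -25300 m

-25300 m


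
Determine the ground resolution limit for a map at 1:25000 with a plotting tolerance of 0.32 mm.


ground = 0.32 mm * 25000 / 1000 = 8.0 m

8.0 m


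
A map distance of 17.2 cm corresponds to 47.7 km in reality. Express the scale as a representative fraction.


ground = 47.7 km = 4770000 cm; RF denominator = ground / map = 4770000 / 17.2 ≈ 277326; RF = 1:277326

1:277326


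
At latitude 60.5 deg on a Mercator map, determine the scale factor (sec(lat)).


SF = 1 / cos(60.5) = 1 / 0.492424 = 2.031

2.031


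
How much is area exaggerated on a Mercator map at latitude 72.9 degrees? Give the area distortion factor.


area_distortion = 1/cos^2(72.9) = 11.566

11.566


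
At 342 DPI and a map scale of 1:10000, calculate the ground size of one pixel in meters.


pixel_cm = 2.54 / 342 ≈ 0.007427 cm
ground = pixel_cm * 10000 / 100 = 2.54 * 10000 / (342 * 100) = 25400 / 34200 ≈ 0.74 m

0.74 m


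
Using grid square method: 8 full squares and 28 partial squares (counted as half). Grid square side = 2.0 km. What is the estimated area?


effective squares = 8 + 28 * 0.5 = 22.0
area = 22.0 * 4.0 = 88.0 km^2

88.0 km^2


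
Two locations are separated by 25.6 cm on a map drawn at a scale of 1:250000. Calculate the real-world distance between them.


ground = 25.6 cm * 250000 / 100 = 64000.0 m = 64.0 km

64.0 km


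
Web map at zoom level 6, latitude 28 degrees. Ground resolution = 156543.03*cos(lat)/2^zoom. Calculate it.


res = 156543.03 * cos(28) / 2^6 = 156543.03 * 0.88294759 / 64 = 2159.68 m/pixel

2159.68 m/pixel


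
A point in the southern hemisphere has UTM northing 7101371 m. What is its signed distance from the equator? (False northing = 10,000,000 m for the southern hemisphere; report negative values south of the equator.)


For southern: actual = 7101371 - 10000000 = -2898629 m

-2898629 m


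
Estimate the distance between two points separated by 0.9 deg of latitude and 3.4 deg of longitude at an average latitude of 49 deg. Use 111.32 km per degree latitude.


dlat_km = 0.9 * 111.32 = 100.188
dlon_km = 3.4 * 111.32 * cos(49) ≈ 248.31
dist = sqrt(100.188^2 + 248.31^2) ≈ 267.8 km

267.8 km


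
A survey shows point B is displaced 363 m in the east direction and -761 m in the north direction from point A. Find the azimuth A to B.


az = atan2(363, -761) = 154.5 deg
adjusted to 0-360: 154.5 degrees

154.5 degrees


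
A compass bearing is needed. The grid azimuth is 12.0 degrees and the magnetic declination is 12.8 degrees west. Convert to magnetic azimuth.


magnetic azimuth = grid azimuth - declination (east +ve)
mag_az = 12.0 - -12.8 = 24.8 degrees

24.8 degrees


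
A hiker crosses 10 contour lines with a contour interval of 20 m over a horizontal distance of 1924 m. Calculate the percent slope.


elevation change = 10 * 20 = 200 m
slope = 200 / 1924 * 100 = 10.4%

10.4%


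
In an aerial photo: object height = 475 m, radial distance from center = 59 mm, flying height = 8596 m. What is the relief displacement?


d = h * r / H = 475 * 59 / 8596 = 3.26 mm

3.26 mm


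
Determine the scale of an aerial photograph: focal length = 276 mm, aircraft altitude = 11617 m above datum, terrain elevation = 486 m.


scale = f / (H - h) = 276 mm / 11131 m = 276 / 11131000 = 1:40330

1:40330


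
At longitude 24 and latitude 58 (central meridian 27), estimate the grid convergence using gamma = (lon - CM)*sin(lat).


gamma = (24 - 27) * sin(58) = -3 * 0.848048 = -2.544 degrees

-2.544 degrees


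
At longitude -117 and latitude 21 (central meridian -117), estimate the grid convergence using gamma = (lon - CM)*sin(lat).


gamma = (-117 - -117) * sin(21) = 0 * 0.358368 = 0.0 degrees

0.0 degrees


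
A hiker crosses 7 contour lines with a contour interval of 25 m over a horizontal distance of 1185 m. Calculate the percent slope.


elevation change = 7 * 25 = 175 m
slope = 175 / 1185 * 100 = 14.8%

14.8%


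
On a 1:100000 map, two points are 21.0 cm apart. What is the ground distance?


ground = 21.0 cm * 100000 / 100 = 21000.0 m = 21.0 km

21.0 km


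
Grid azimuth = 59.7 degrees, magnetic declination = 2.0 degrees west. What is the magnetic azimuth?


magnetic azimuth = grid azimuth - declination (east +ve)
mag_az = 59.7 - -2.0 = 61.7 degrees

61.7 degrees


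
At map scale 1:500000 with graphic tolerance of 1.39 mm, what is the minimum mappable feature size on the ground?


ground = 1.39 mm * 500000 / 1000 = 695.0 m

695.0 m


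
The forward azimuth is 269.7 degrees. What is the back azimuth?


back azimuth = (269.7 + 180) mod 360 = 89.7 degrees

89.7 degrees


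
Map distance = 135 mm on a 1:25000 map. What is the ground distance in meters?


ground = 135 mm * 25000 / 1000 = 3375.0 m

3375.0 m


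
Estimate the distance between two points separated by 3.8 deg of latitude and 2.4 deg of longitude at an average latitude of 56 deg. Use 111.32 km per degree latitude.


dlat_km = 3.8 * 111.32 = 423.016
dlon_km = 2.4 * 111.32 * cos(56) ≈ 149.398
dist = sqrt(423.016^2 + 149.398^2) ≈ 448.6 km

448.6 km


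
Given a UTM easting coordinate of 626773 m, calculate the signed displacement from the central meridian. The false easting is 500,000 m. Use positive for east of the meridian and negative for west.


displacement = 626773 - 500000 = 126773 m

126773 m


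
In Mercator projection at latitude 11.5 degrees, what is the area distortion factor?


area_distortion = 1/cos^2(11.5) = 1.041

1.041


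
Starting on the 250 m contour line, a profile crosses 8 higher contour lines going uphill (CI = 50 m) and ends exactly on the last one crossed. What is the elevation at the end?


elevation = 250 + 8 * 50 = 650 m

650 m


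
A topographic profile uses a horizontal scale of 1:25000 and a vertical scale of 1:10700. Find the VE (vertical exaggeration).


VE = horizontal_scale / vertical_scale = 25000 / 10700 ≈ 2.3

2.3x


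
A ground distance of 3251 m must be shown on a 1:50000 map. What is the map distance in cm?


map_cm = 3251 * 100 / 50000 = 6.502 cm ≈ 6.5 cm

6.5 cm


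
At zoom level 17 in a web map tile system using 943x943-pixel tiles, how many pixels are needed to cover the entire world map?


tiles per axis = 2^17 = 131072
total tiles = 131072^2 = 17179869184
pixels per axis = 131072 * 943 = 123600896
total pixels = 123600896^2 = 15277181492002816

15277181492002816 pixels


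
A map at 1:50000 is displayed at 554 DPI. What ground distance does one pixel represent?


pixel_cm = 2.54 / 554 ≈ 0.004585 cm
ground = pixel_cm * 50000 / 100 = 2.54 * 50000 / (554 * 100) = 127000 / 55400 ≈ 2.29 m

2.29 m


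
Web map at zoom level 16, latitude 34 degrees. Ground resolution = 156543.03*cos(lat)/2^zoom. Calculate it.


res = 156543.03 * cos(34) / 2^16 = 156543.03 * 0.82903757 / 65536 = 1.98 m/pixel

1.98 m/pixel


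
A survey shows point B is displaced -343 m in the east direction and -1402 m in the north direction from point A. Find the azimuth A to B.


az = atan2(-343, -1402) = -166.3 deg
adjusted to 0-360: 193.7 degrees

193.7 degrees


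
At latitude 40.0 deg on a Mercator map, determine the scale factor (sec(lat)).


SF = 1 / cos(40.0) = 1 / 0.766044 = 1.305

1.305


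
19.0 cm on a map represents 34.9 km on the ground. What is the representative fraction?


ground = 34.9 km = 3490000 cm; RF denominator = ground / map = 3490000 / 19.0 ≈ 183684; RF = 1:183684

1:183684


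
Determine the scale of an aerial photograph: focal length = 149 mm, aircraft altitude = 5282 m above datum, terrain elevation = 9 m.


scale = f / (H - h) = 149 mm / 5273 m = 149 / 5273000 = 1:35389

1:35389


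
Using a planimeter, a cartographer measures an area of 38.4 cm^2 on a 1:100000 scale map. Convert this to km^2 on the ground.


ground_area = 38.4 * (100000/100)^2 = 38400000.0 m^2 = 38.4 km^2

38.4 km^2


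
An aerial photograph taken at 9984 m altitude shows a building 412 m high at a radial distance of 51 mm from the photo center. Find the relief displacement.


d = h * r / H = 412 * 51 / 9984 = 2.1 mm

2.1 mm


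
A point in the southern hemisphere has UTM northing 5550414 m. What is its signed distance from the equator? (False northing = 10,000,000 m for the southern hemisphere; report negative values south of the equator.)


For southern: actual = 5550414 - 10000000 = -4449586 m

-4449586 m


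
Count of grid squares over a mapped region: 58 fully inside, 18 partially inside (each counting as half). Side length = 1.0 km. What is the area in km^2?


effective squares = 58 + 18 * 0.5 = 67.0
area = 67.0 * 1.0 = 67.0 km^2

67.0 km^2


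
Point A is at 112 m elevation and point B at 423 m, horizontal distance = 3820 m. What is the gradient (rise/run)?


gradient = (423 - 112) / 3820 = 311 / 3820 = 0.0814

0.0814


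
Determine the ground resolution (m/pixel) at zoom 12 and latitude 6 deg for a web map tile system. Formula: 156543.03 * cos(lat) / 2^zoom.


res = 156543.03 * cos(6) / 2^12 = 156543.03 * 0.9945219 / 4096 = 38.01 m/pixel

38.01 m/pixel


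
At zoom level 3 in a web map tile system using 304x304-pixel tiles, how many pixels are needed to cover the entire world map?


tiles per axis = 2^3 = 8
total tiles = 8^2 = 64
pixels per axis = 8 * 304 = 2432
total pixels = 2432^2 = 5914624

5914624 pixels


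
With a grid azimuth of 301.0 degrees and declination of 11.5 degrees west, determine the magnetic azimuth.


magnetic azimuth = grid azimuth - declination (east +ve)
mag_az = 301.0 - -11.5 = 312.5 degrees

312.5 degrees


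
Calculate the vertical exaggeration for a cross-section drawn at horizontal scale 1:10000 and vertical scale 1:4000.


VE = horizontal_scale / vertical_scale = 10000 / 4000 = 2.5

2.5x


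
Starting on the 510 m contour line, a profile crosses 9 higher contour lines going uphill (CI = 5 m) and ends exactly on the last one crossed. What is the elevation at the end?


elevation = 510 + 9 * 5 = 555 m

555 m


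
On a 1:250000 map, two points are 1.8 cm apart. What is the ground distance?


ground = 1.8 cm * 250000 / 100 = 4500.0 m = 4.5 km

4.5 km


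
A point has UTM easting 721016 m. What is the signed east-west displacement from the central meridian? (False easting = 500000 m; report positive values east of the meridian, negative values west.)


displacement = 721016 - 500000 = 221016 m

221016 m


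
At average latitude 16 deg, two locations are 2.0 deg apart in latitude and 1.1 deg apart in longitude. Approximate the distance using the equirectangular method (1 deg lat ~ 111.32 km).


dlat_km = 2.0 * 111.32 = 222.64
dlon_km = 1.1 * 111.32 * cos(16) ≈ 117.708
dist = sqrt(222.64^2 + 117.708^2) ≈ 251.8 km

251.8 km


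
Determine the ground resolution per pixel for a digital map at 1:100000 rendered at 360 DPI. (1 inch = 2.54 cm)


pixel_cm = 2.54 / 360 ≈ 0.007056 cm
ground = pixel_cm * 100000 / 100 = 2.54 * 100000 / (360 * 100) = 254000 / 36000 ≈ 7.06 m

7.06 m


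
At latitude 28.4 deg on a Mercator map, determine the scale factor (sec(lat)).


SF = 1 / cos(28.4) = 1 / 0.879649 = 1.137

1.137


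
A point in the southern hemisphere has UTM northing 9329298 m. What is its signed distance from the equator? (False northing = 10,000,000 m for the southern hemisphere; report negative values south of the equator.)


For southern: actual = 9329298 - 10000000 = -670702 m

-670702 m


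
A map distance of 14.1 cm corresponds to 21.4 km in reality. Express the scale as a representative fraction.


ground = 21.4 km = 2140000 cm; RF denominator = ground / map = 2140000 / 14.1 ≈ 151773; RF = 1:151773

1:151773


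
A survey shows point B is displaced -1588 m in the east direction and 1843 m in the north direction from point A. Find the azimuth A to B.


az = atan2(-1588, 1843) = -40.7 deg
adjusted to 0-360: 319.3 degrees

319.3 degrees


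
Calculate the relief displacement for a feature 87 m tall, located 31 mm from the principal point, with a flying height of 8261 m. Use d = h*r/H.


d = h * r / H = 87 * 31 / 8261 = 0.33 mm

0.33 mm


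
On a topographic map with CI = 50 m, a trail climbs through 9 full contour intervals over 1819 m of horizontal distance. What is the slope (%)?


elevation change = 9 * 50 = 450 m
slope = 450 / 1819 * 100 = 24.7%

24.7%


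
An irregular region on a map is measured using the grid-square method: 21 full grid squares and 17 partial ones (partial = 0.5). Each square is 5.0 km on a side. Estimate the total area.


effective squares = 21 + 17 * 0.5 = 29.5
area = 29.5 * 25.0 = 737.5 km^2

737.5 km^2


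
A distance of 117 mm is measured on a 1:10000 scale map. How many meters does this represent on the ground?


ground = 117 mm * 10000 / 1000 = 1170.0 m

1170.0 m


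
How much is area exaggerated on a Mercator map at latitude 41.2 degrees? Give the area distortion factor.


area_distortion = 1/cos^2(41.2) = 1.766

1.766


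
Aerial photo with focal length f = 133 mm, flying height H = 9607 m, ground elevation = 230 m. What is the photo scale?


scale = f / (H - h) = 133 mm / 9377 m = 133 / 9377000 = 1:70504

1:70504


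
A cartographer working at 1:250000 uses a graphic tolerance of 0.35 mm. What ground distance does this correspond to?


ground = 0.35 mm * 250000 / 1000 = 87.5 m

87.5 m


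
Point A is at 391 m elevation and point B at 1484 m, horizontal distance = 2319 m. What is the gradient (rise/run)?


gradient = (1484 - 391) / 2319 = 1093 / 2319 = 0.4713

0.4713


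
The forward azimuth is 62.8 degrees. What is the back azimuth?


back azimuth = (62.8 + 180) mod 360 = 242.8 degrees

242.8 degrees


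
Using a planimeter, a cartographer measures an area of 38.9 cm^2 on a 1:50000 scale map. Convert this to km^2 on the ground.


ground_area = 38.9 * (50000/100)^2 = 9725000.0 m^2 = 9.725 km^2

9.725 km^2
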